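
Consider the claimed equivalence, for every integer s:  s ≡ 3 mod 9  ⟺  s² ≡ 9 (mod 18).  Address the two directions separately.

Neither direction holds.

(→) This fails: take s = 12. Then 12 ≡ 3 (mod 9), but 12² = 144 ≡ 0 (mod 18), not 9.

(←) This fails: take s = 9. Then 9² = 81 ≡ 9 (mod 18), yet 9 ≡ 0 (mod 9), not 3.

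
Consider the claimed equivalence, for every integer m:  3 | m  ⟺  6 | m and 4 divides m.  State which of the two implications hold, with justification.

Forward direction. This fails: take m = 3. Certainly 3 ∣ 3, but 6 ∤ 3.

Converse. Suppose 6 ∣ m and 4 ∣ m. Any common multiple of 6 and 4 is a multiple of their lcm; here lcm(6, 4) = 6·4/gcd(6, 4) = 24/2 = 12, so 12 ∣ m. Since 3 ∣ 12, it follows that 3 ∣ m.

Only the converse holds.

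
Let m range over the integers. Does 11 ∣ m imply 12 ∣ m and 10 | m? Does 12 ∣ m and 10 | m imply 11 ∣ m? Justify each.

(⇒) fails and (⇐) fails.

(⟹) This fails: take m = 11. Certainly 11 ∣ 11, but 12 ∤ 11.

(⟸) This fails: take m = 60. Both 12 ∣ 60 and 10 ∣ 60, yet 60 is not a multiple of 11 (since 60 = 5·11 + 5), so 11 ∤ 60.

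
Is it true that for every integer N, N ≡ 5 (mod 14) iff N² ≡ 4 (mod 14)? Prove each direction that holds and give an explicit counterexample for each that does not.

Neither implication holds.

(⇒) This fails: take N = 5. Then 5 ≡ 5 (mod 14), but 5² = 25 ≡ 11 (mod 14), not 4.

(⇐) This fails: take N = 2. Then 2² = 4 ≡ 4 (mod 14), yet 2 ≡ 2 (mod 14), not 5.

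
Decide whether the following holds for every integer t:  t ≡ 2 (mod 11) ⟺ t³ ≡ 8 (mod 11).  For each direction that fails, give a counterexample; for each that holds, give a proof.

The biconditional holds.

(⟸) For the converse, argue contrapositively. If t ≢ 2 (mod 11), then t is congruent to one of 0, 1, 3, 4, 5, 6, 7, 8, 9, 10 modulo 11, and these give t³ ≡ 0, 1, 5, 9, 4, 7, 2, 6, 3, 10 respectively — never 8.

(⟹) Suppose t ≡ 2 (mod 11). Write t = 11j + 2. Then (11j + 2)³ = 1331j³ + 726j² + 132j + 8 = 11(121j³ + 66j² + 12j) + 8, so t³ ≡ 8 (mod 11).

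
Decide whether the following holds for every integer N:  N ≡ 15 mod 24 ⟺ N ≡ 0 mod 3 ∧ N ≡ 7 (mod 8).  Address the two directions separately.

Equivalent; both directions hold.

(⇒) Suppose N ≡ 15 (mod 24); write N = 24j + 15. Since 3 ∣ 24, reducing mod 3 gives N ≡ 15 ≡ 0 (mod 3); since 8 ∣ 24, reducing mod 8 gives N ≡ 15 ≡ 7 (mod 8).

(⇐) Conversely, if N ≡ 0 (mod 3) and N ≡ 7 (mod 8), then by the Chinese remainder theorem N ≡ 15 (mod 24). This is exactly N ≡ 15 (mod 24).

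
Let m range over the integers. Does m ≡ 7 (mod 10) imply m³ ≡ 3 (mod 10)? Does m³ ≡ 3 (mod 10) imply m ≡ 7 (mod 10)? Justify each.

(⇒) Suppose m ≡ 7 (mod 10). Write m = 10j + 7. Then (10j + 7)³ = 1000j³ + 2100j² + 1470j + 343 = 10(100j³ + 210j² + 147j + 34) + 3, so m³ ≡ 3 (mod 10).

(⇐) For the converse, argue contrapositively. If m ≢ 7 (mod 10), then m is congruent to one of 0, 1, 2, 3, 4, 5, 6, 8, 9 modulo 10, and these give m³ ≡ 0, 1, 8, 7, 4, 5, 6, 2, 9 respectively — never 3.

The biconditional holds.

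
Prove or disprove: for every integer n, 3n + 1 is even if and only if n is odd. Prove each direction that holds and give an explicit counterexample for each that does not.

[⇐] Suppose n is odd; write n = 2j + 1. Then 3n + 1 = 3·(2j + 1) + 1 = 2·3j + 4, which is even.

[⇒] Suppose 3n + 1 is even. Since 3 is odd, 3n and n have the same parity, so 3n + 1 ≡ n + 1 (mod 2). As 1 is odd, 3n + 1 is even exactly when n is odd. Thus n is odd.

Both directions hold; the statement is true.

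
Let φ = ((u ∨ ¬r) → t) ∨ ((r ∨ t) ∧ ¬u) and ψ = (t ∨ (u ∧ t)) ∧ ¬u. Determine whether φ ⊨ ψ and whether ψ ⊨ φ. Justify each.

Forward direction. This fails. Under t = T, u = T, r = F, the left side is true but the right side is false.

Converse. Assume the antecedent. If t is true, the consequent reduces to true regardless of the other variables. If t is false, the antecedent cannot hold. Either way the consequent holds.

Not equivalent: only (⇐) holds.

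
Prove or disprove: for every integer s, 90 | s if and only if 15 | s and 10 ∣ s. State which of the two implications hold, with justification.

(⇒) If 90 ∣ s, write s = 90q. Since 90 = 6·15, s = 15·(6q), so 15 ∣ s; and since 90 = 9·10, s = 10·(9q), so 10 ∣ s.

(⇐) This fails: take s = 30. Both 15 ∣ 30 and 10 ∣ 30, yet 30 is not a multiple of 90 (since 30 = 0·90 + 30), so 90 ∤ 30.

(⇒) holds; (⇐) fails.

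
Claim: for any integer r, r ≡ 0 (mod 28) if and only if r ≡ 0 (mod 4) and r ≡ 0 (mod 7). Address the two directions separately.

(⟹) Suppose r ≡ 0 (mod 28); write r = 28j + 0. Since 4 ∣ 28, reducing mod 4 gives r ≡ 0 (mod 4); since 7 ∣ 28, reducing mod 7 gives r ≡ 0 (mod 7).

(⟸) Conversely, if r ≡ 0 (mod 4) and r ≡ 0 (mod 7), then by the Chinese remainder theorem r ≡ 0 (mod 28). This is exactly r ≡ 0 (mod 28).

Both implications hold.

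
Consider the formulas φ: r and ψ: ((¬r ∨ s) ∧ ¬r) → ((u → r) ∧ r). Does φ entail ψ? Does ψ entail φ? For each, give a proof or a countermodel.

(⟸) Assume the antecedent. If s is true, the antecedent forces (s = T, r = T, u = F) or (s = T, r = T, u = T), and r holds there. If s is false, the antecedent forces (s = F, r = T, u = F) or (s = F, r = T, u = T), and r holds there. Either way r holds.

(⟹) Assume the antecedent. If s is true, the antecedent forces (s = T, r = T, u = F) or (s = T, r = T, u = T), and the consequent holds there. If s is false, the antecedent forces (s = F, r = T, u = F) or (s = F, r = T, u = T), and the consequent holds there. Either way the consequent holds.

Equivalent; both directions hold.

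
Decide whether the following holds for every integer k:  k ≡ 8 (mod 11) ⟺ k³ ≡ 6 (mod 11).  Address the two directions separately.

(⇐) Suppose k³ ≡ 6 (mod 11). The only residue r in {0, …, 10} with r³ ≡ 6 (mod 11) is r = 8, so k ≡ 8 (mod 11).

(⇒) Suppose k ≡ 8 (mod 11). Write k = 11j + 8. Then (11j + 8)³ = 1331j³ + 2904j² + 2112j + 512 = 11(121j³ + 264j² + 192j + 46) + 6, so k³ ≡ 6 (mod 11).

Both directions hold.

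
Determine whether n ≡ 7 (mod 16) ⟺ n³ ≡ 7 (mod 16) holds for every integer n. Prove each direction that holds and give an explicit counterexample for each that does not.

Both directions hold.

(⇐) Suppose n³ ≡ 7 (mod 16). The only residue r in {0, …, 15} with r³ ≡ 7 (mod 16) is r = 7, so n ≡ 7 (mod 16).

(⇒) Suppose n ≡ 7 (mod 16). Write n = 16j + 7. Then (16j + 7)³ = 4096j³ + 5376j² + 2352j + 343 = 16(256j³ + 336j² + 147j + 21) + 7, so n³ ≡ 7 (mod 16).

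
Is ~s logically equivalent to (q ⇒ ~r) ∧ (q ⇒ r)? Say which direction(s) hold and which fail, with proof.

(⇒) fails and (⇐) fails.

(⟹) This fails. Under q = T, s = F, r = F, the left side is true but the right side is false.

(⟸) This fails. Under q = F, s = T, r = F, the left side is false but the right side is true.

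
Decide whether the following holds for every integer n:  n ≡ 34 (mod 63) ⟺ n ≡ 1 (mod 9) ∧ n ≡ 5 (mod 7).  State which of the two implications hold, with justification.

Neither implication holds.

[⇒] This fails: n = 34 gives 34 ≡ 34 (mod 63) but 34 ≡ 7 (mod 9), so the conjunction on the right does not hold.

[⇐] This fails: n = 19 satisfies both congruences on the right (19 ≡ 1 mod 9 and 19 ≡ 5 mod 7) yet 19 ≡ 19 (mod 63), not 34.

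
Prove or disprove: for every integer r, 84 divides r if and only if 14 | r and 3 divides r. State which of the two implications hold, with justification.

(⟸) This fails: take r = 42. Both 14 ∣ 42 and 3 ∣ 42, yet 42 is not a multiple of 84 (since 42 = 0·84 + 42), so 84 ∤ 42.

(⟹) If 84 ∣ r, write r = 84q. Since 84 = 6·14, r = 14·(6q), so 14 ∣ r; and since 84 = 28·3, r = 3·(28q), so 3 ∣ r.

Not equivalent: only (⇒) holds.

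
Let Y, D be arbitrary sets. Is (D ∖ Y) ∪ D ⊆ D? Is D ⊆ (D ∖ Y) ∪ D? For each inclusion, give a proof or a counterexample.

The two sets are equal.

(⟹) Let x ∈ (D ∖ Y) ∪ D. Then either x ∈ D and x ∉ Y; or x ∈ Y ∩ D. In each case x ∈ D, so (D ∖ Y) ∪ D ⊆ D.

(⟸) Let x ∈ D. Then either x ∈ D and x ∉ Y; or x ∈ Y ∩ D. In each case x ∈ (D ∖ Y) ∪ D, so D ⊆ (D ∖ Y) ∪ D.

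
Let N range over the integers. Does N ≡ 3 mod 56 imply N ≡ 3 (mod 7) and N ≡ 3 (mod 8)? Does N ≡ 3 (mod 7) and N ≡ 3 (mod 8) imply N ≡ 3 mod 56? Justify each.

Forward direction. Suppose N ≡ 3 (mod 56); write N = 56j + 3. Since 7 ∣ 56, reducing mod 7 gives N ≡ 3 (mod 7); since 8 ∣ 56, reducing mod 8 gives N ≡ 3 (mod 8).

Converse. If N ≡ 3 (mod 7) and N ≡ 3 (mod 8), then by the Chinese remainder theorem N ≡ 3 (mod 56). This is exactly N ≡ 3 (mod 56).

Equivalent; both directions hold.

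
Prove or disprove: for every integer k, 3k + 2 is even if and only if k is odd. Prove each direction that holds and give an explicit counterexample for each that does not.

[⇒] This fails: k = 6 gives 3k + 2 = 20, which is even, but 6 is even, not odd.

[⇐] This also fails: k = 7 is odd, but 3k + 2 = 23 is odd, not even.

Neither direction holds.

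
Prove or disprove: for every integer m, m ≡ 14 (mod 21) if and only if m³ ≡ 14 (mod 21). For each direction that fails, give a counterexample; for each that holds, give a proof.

Both implications hold.

(⟹) Suppose m ≡ 14 (mod 21). Write m = 21j + 14. Then (21j + 14)³ = 9261j³ + 18522j² + 12348j + 2744 = 21(441j³ + 882j² + 588j + 130) + 14, so m³ ≡ 14 (mod 21).

(⟸) Conversely, suppose m³ ≡ 14 (mod 21). The only residue r in {0, …, 20} with r³ ≡ 14 (mod 21) is r = 14, so m ≡ 14 (mod 21).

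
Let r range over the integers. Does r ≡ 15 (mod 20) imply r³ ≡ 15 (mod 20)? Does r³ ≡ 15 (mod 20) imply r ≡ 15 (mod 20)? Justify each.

Forward direction. Suppose r ≡ 15 (mod 20). Write r = 20j + 15. Then (20j + 15)³ = 8000j³ + 18000j² + 13500j + 3375 = 20(400j³ + 900j² + 675j + 168) + 15, so r³ ≡ 15 (mod 20).

Converse. Suppose r³ ≡ 15 (mod 20). The only residue r in {0, …, 19} with r³ ≡ 15 (mod 20) is r = 15, so r ≡ 15 (mod 20).

Both directions hold.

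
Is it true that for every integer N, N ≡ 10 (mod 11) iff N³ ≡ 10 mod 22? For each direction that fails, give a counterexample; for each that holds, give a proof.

Only the converse holds.

(⟹) This fails: take N = 21. Then 21 ≡ 10 (mod 11), but 21³ = 9261 ≡ 21 (mod 22), not 10.

(⟸) Conversely, the residues r modulo 22 with r³ ≡ 10 (mod 22) are exactly {10}, and each is ≡ 10 (mod 11).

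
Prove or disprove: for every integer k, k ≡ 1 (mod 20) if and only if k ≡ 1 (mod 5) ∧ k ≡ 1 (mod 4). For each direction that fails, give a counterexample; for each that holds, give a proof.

(⟹) Suppose k ≡ 1 (mod 20); write k = 20j + 1. Since 5 ∣ 20, reducing mod 5 gives k ≡ 1 (mod 5); since 4 ∣ 20, reducing mod 4 gives k ≡ 1 (mod 4).

(⟸) Conversely, if k ≡ 1 (mod 5) and k ≡ 1 (mod 4), then by the Chinese remainder theorem k ≡ 1 (mod 20). This is exactly k ≡ 1 (mod 20).

Both directions hold; the statement is true.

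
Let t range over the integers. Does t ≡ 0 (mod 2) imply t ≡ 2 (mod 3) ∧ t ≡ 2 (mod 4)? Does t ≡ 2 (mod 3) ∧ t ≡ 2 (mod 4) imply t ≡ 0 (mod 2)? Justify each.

(⇒) fails; (⇐) holds.

Converse. If t ≡ 2 (mod 3) and t ≡ 2 (mod 4), then by the Chinese remainder theorem t ≡ 2 (mod 12). Since 2 ≡ 0 (mod 2) and 2 ∣ 12, we get t ≡ 0 (mod 2).

Forward direction. This fails: t = 0 gives 0 ≡ 0 (mod 2) but 0 ≡ 0 (mod 3), so the conjunction on the right does not hold.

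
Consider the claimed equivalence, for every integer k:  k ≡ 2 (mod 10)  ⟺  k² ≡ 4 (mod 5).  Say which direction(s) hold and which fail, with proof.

Not equivalent: only (⇒) holds.

(⟹) Suppose k ≡ 2 (mod 10). Then k² ≡ 2² = 4 (mod 10), and since 5 ∣ 10, also k² ≡ 4 (mod 5).

(⟸) This fails: take k = 3. Then 3² = 9 ≡ 4 (mod 5), yet 3 ≡ 3 (mod 10), not 2.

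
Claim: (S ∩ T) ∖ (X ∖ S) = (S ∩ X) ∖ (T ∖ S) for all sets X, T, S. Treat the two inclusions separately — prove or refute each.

Both inclusions fail.

(⊆) This inclusion fails. Take X = ∅, T = {1}, S = {1}; then 1 ∈ (S ∩ T) ∖ (X ∖ S) but 1 ∉ (S ∩ X) ∖ (T ∖ S).

(⊇) This inclusion fails. Take X = {1}, T = ∅, S = {1}; then 1 ∈ (S ∩ X) ∖ (T ∖ S) but 1 ∉ (S ∩ T) ∖ (X ∖ S).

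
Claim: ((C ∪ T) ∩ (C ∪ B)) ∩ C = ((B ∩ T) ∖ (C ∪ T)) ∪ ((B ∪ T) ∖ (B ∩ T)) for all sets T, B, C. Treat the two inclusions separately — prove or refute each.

Neither inclusion holds.

(⊆) This inclusion fails. Take T = ∅, B = ∅, C = {1}; then 1 ∈ ((C ∪ T) ∩ (C ∪ B)) ∩ C but 1 ∉ ((B ∩ T) ∖ (C ∪ T)) ∪ ((B ∪ T) ∖ (B ∩ T)).

(⊇) This inclusion fails. Take T = {1}, B = ∅, C = ∅; then 1 ∈ ((B ∩ T) ∖ (C ∪ T)) ∪ ((B ∪ T) ∖ (B ∩ T)) but 1 ∉ ((C ∪ T) ∩ (C ∪ B)) ∩ C.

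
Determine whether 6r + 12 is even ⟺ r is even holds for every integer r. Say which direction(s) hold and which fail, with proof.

Not equivalent: only (⇐) holds.

Forward direction. This fails: take r = 1. Then 6r + 12 = 18, which is even, yet r = 1 is odd, not even.

Converse. Suppose r is even. Since 6 is even, 6r is even for every r, so 6r + 12 has the same parity as 12, which is even. Hence 6r + 12 is even.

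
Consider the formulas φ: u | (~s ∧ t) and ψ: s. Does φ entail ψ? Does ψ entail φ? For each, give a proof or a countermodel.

(⇒) fails and (⇐) fails.

(⇒) This fails. Under s = F, t = T, u = F, the left side is true but the right side is false.

(⇐) This fails. Under s = T, t = F, u = F, the left side is false but the right side is true.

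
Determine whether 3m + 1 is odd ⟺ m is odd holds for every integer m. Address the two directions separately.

(⇒) This fails: m = 0 gives 3m + 1 = 1, which is odd, but 0 is even, not odd.

(⇐) This also fails: m = 3 is odd, but 3m + 1 = 10 is even, not odd.

Neither direction holds.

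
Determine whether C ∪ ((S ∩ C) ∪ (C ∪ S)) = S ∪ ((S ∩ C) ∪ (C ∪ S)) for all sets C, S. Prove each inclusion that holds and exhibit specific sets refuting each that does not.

Both inclusions hold.

(⊆) Let x ∈ C ∪ ((S ∩ C) ∪ (C ∪ S)). Then either x ∈ C and x ∉ S; or x ∈ S and x ∉ C; or x ∈ C ∩ S. In each case x ∈ S ∪ ((S ∩ C) ∪ (C ∪ S)), so C ∪ ((S ∩ C) ∪ (C ∪ S)) ⊆ S ∪ ((S ∩ C) ∪ (C ∪ S)).

(⊇) Let x ∈ S ∪ ((S ∩ C) ∪ (C ∪ S)). Then either x ∈ C and x ∉ S; or x ∈ S and x ∉ C; or x ∈ C ∩ S. In each case x ∈ C ∪ ((S ∩ C) ∪ (C ∪ S)), so S ∪ ((S ∩ C) ∪ (C ∪ S)) ⊆ C ∪ ((S ∩ C) ∪ (C ∪ S)).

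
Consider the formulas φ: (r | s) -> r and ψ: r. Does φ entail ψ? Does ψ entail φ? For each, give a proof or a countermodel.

Not equivalent: only (⇐) holds.

Forward direction. This fails. Under s = F, r = F, the left side is true but the right side is false.

Converse. Assume the antecedent. If s is true, the antecedent forces (s = T, r = T), and (r | s) -> r holds there. If s is false, (r | s) -> r reduces to true regardless of the other variables. Either way (r | s) -> r holds.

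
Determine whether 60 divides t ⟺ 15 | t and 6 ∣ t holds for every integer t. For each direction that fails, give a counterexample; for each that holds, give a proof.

Only the forward implication holds.

Forward direction. If 60 ∣ t, write t = 60q. Since 60 = 4·15, t = 15·(4q), so 15 ∣ t; and since 60 = 10·6, t = 6·(10q), so 6 ∣ t.

Converse. This fails: take t = 30. Both 15 ∣ 30 and 6 ∣ 30, yet 30 is not a multiple of 60 (since 30 = 0·60 + 30), so 60 ∤ 30.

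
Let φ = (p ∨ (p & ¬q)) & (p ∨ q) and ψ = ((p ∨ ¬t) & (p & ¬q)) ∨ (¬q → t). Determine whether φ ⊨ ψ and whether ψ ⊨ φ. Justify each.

(←) This fails. Under p = F, q = T, t = F, the left side is false but the right side is true.

(→) Assume the antecedent. If p is true, the consequent reduces to true regardless of the other variables. If p is false, the antecedent cannot hold. Either way the consequent holds.

(⇒) holds; (⇐) fails.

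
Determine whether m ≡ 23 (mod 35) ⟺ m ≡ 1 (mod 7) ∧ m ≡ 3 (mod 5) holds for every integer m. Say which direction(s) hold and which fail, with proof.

Neither implication holds.

(→) This fails: m = 23 gives 23 ≡ 23 (mod 35) but 23 ≡ 2 (mod 7), so the conjunction on the right does not hold.

(←) This fails: m = 8 satisfies both congruences on the right (8 ≡ 1 mod 7 and 8 ≡ 3 mod 5) yet 8 ≡ 8 (mod 35), not 23.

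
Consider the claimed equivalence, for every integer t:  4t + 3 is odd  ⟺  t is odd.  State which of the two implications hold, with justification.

Only the converse holds.

(⟹) This fails: take t = 2. Then 4t + 3 = 11, which is odd, yet t = 2 is even, not odd.

(⟸) Suppose t is odd. Since 4 is even, 4t is even for every t, so 4t + 3 has the same parity as 3, which is odd. Hence 4t + 3 is odd.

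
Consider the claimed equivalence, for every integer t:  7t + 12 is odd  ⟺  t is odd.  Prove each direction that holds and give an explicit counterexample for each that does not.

(⇒) Suppose 7t + 12 is odd. Since 7 is odd, 7t and t have the same parity, so 7t + 12 ≡ t + 12 (mod 2). As 12 is even, 7t + 12 is odd exactly when t is odd. Thus t is odd.

(⇐) Conversely, suppose t is odd; write t = 2j + 1. Then 7t + 12 = 7·(2j + 1) + 12 = 2·7j + 19, which is odd.

Both directions hold.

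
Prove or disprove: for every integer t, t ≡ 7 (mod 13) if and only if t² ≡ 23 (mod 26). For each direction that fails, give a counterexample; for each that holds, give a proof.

(⇒) fails and (⇐) fails.

Forward direction. This fails: take t = 20. Then 20 ≡ 7 (mod 13), but 20² = 400 ≡ 10 (mod 26), not 23.

Converse. This fails: take t = 19. Then 19² = 361 ≡ 23 (mod 26), yet 19 ≡ 6 (mod 13), not 7.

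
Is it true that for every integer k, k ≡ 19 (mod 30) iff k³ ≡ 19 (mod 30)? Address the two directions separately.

(⇐) Suppose k³ ≡ 19 (mod 30). The only residue r in {0, …, 29} with r³ ≡ 19 (mod 30) is r = 19, so k ≡ 19 (mod 30).

(⇒) Suppose k ≡ 19 (mod 30). Write k = 30j + 19. Then (30j + 19)³ = 27000j³ + 51300j² + 32490j + 6859 = 30(900j³ + 1710j² + 1083j + 228) + 19, so k³ ≡ 19 (mod 30).

Both implications hold.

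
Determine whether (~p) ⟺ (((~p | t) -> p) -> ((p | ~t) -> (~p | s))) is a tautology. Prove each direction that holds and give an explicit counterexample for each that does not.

The forward direction holds; the converse fails.

[⇐] This fails. Under s = T, t = F, p = T, the left side is false but the right side is true.

[⇒] Assume the antecedent. If s is true, the consequent reduces to true regardless of the other variables. If s is false, the antecedent forces (s = F, t = F, p = F) or (s = F, t = T, p = F), and the consequent holds there. Either way the consequent holds.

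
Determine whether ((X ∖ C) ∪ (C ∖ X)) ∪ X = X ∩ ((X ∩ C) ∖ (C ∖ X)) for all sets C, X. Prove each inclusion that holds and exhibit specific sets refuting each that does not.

Only the reverse inclusion holds.

Forward inclusion. This inclusion fails. Take C = {1}, X = ∅; then 1 ∈ ((X ∖ C) ∪ (C ∖ X)) ∪ X but 1 ∉ X ∩ ((X ∩ C) ∖ (C ∖ X)).

Reverse inclusion. Let x ∈ X ∩ ((X ∩ C) ∖ (C ∖ X)). Then x ∈ C ∩ X, from which x ∈ ((X ∖ C) ∪ (C ∖ X)) ∪ X.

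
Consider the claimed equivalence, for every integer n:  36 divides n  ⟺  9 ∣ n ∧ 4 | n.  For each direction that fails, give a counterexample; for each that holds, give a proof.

Both implications hold.

(⇒) If 36 ∣ n, write n = 36q. Since 36 = 4·9, n = 9·(4q), so 9 ∣ n; and since 36 = 9·4, n = 4·(9q), so 4 ∣ n.

(⇐) Suppose 9 ∣ n and 4 ∣ n. Any common multiple of 9 and 4 is a multiple of their lcm; here gcd(9, 4) = 1, so lcm(9, 4) = 9·4 = 36, so 36 ∣ n.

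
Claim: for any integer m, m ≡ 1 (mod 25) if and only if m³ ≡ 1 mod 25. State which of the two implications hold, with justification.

(⇒) Suppose m ≡ 1 (mod 25). Write m = 25j + 1. Then (25j + 1)³ = 15625j³ + 1875j² + 75j + 1 = 25(625j³ + 75j² + 3j) + 1, so m³ ≡ 1 (mod 25).

(⇐) Conversely, suppose m³ ≡ 1 (mod 25). The only residue r in {0, …, 24} with r³ ≡ 1 (mod 25) is r = 1, so m ≡ 1 (mod 25).

The biconditional holds.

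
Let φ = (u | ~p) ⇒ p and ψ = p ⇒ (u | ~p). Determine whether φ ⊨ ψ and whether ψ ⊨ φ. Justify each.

Both directions fail.

(→) This fails. Under p = T, u = F, the left side is true but the right side is false.

(←) This fails. Under p = F, u = F, the left side is false but the right side is true.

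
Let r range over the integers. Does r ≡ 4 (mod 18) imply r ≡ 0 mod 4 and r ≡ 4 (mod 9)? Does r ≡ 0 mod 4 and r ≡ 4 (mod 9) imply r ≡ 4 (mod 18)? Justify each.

Not equivalent: only (⇐) holds.

[⇒] This fails: r = 22 gives 22 ≡ 4 (mod 18) but 22 ≡ 2 (mod 4), so the conjunction on the right does not hold.

[⇐] Conversely, if r ≡ 0 (mod 4) and r ≡ 4 (mod 9), then by the Chinese remainder theorem r ≡ 4 (mod 36). Since 4 ≡ 4 (mod 18) and 18 ∣ 36, we get r ≡ 4 (mod 18).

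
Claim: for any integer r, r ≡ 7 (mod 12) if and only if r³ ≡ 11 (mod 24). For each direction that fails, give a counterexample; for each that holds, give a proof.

Neither implication holds.

(→) This fails: take r = 7. Then 7 ≡ 7 (mod 12), but 7³ = 343 ≡ 7 (mod 24), not 11.

(←) This fails: take r = 11. Then 11³ = 1331 ≡ 11 (mod 24), yet 11 ≡ 11 (mod 12), not 7.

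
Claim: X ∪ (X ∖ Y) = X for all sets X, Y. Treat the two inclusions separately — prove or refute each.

Both inclusions hold; the sets are equal.

(⊇) Let x ∈ X. Then either x ∈ X and x ∉ Y; or x ∈ X ∩ Y. In each case x ∈ X ∪ (X ∖ Y), so X ⊆ X ∪ (X ∖ Y).

(⊆) Let x ∈ X ∪ (X ∖ Y). Then either x ∈ X and x ∉ Y; or x ∈ X ∩ Y. In each case x ∈ X, so X ∪ (X ∖ Y) ⊆ X.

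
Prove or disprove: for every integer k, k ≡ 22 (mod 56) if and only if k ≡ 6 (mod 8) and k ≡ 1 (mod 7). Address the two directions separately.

(⇒) Suppose k ≡ 22 (mod 56); write k = 56j + 22. Since 8 ∣ 56, reducing mod 8 gives k ≡ 22 ≡ 6 (mod 8); since 7 ∣ 56, reducing mod 7 gives k ≡ 22 ≡ 1 (mod 7).

(⇐) Conversely, if k ≡ 6 (mod 8) and k ≡ 1 (mod 7), then by the Chinese remainder theorem k ≡ 22 (mod 56). This is exactly k ≡ 22 (mod 56).

The biconditional holds.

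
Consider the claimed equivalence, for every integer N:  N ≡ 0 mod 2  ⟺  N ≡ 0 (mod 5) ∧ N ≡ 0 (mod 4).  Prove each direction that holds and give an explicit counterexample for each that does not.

(⇒) This fails: N = 2 gives 2 ≡ 0 (mod 2) but 2 ≡ 2 (mod 5), so the conjunction on the right does not hold.

(⇐) Conversely, if N ≡ 0 (mod 5) and N ≡ 0 (mod 4), then by the Chinese remainder theorem N ≡ 0 (mod 20). Since 0 ≡ 0 (mod 2) and 2 ∣ 20, we get N ≡ 0 (mod 2).

Only the converse holds.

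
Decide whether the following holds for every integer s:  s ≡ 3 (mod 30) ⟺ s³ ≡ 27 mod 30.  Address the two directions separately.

(⟹) Suppose s ≡ 3 (mod 30). Write s = 30j + 3. Then (30j + 3)³ = 27000j³ + 8100j² + 810j + 27 = 30(900j³ + 270j² + 27j) + 27, so s³ ≡ 27 (mod 30).

(⟸) Conversely, suppose s³ ≡ 27 (mod 30). The only residue r in {0, …, 29} with r³ ≡ 27 (mod 30) is r = 3, so s ≡ 3 (mod 30).

Both directions hold; the statement is true.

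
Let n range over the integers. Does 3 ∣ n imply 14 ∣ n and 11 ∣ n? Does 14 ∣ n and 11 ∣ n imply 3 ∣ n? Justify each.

(→) This fails: take n = 3. Certainly 3 ∣ 3, but 14 ∤ 3.

(←) This fails: take n = 154. Both 14 ∣ 154 and 11 ∣ 154, yet 154 is not a multiple of 3 (since 154 = 51·3 + 1), so 3 ∤ 154.

(⇒) fails and (⇐) fails.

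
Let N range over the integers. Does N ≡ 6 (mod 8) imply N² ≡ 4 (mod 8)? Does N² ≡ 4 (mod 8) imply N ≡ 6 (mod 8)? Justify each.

[⇐] This fails: take N = 2. Then 2² = 4 ≡ 4 (mod 8), yet 2 ≡ 2 (mod 8), not 6.

[⇒] Suppose N ≡ 6 (mod 8). Write N = 8j + 6. Then (8j + 6)² = 64j² + 96j + 36 = 8(8j² + 12j + 4) + 4, so N² ≡ 4 (mod 8).

Not equivalent: only (⇒) holds.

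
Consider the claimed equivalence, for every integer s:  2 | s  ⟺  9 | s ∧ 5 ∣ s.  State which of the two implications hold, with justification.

Neither implication holds.

Forward direction. This fails: take s = 2. Certainly 2 ∣ 2, but 9 ∤ 2.

Converse. This fails: take s = 45. Both 9 ∣ 45 and 5 ∣ 45, yet 45 is not a multiple of 2 (since 45 = 22·2 + 1), so 2 ∤ 45.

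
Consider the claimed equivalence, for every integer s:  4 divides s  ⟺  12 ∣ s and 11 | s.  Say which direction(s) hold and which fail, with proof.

(⇐) Suppose 12 ∣ s and 11 ∣ s. Any common multiple of 12 and 11 is a multiple of their lcm; here gcd(12, 11) = 1, so lcm(12, 11) = 12·11 = 132, so 132 ∣ s. Since 4 ∣ 132, it follows that 4 ∣ s.

(⇒) This fails: take s = 4. Certainly 4 ∣ 4, but 12 ∤ 4.

The forward direction fails; the converse holds.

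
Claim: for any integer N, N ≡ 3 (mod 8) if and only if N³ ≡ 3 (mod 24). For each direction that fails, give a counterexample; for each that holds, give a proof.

Forward direction. This fails: take N = 11. Then 11 ≡ 3 (mod 8), but 11³ = 1331 ≡ 11 (mod 24), not 3.

Converse. The residues r modulo 24 with r³ ≡ 3 (mod 24) are exactly {3}, and each is ≡ 3 (mod 8).

Only the converse holds.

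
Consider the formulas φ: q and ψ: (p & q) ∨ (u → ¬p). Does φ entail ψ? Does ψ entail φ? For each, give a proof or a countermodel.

Only the forward direction holds.

Forward direction. Assume the antecedent. If u is true, the antecedent forces (u = T, q = T, p = F) or (u = T, q = T, p = T), and (p & q) ∨ (u → ¬p) holds there. If u is false, (p & q) ∨ (u → ¬p) reduces to true regardless of the other variables. Either way (p & q) ∨ (u → ¬p) holds.

Converse. This fails. Under u = F, q = F, p = F, the left side is false but the right side is true.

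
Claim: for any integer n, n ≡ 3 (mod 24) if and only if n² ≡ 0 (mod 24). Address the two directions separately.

(⟹) This fails: take n = 3. Then 3 ≡ 3 (mod 24), but 3² = 9 ≡ 9 (mod 24), not 0.

(⟸) This fails: take n = 0. Then 0² = 0 ≡ 0 (mod 24), yet 0 ≡ 0 (mod 24), not 3.

(⇒) fails and (⇐) fails.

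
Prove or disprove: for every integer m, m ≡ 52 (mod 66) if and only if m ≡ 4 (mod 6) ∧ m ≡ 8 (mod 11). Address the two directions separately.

Equivalent; both directions hold.

Forward direction. Suppose m ≡ 52 (mod 66); write m = 66j + 52. Since 6 ∣ 66, reducing mod 6 gives m ≡ 52 ≡ 4 (mod 6); since 11 ∣ 66, reducing mod 11 gives m ≡ 52 ≡ 8 (mod 11).

Converse. If m ≡ 4 (mod 6) and m ≡ 8 (mod 11), then by the Chinese remainder theorem m ≡ 52 (mod 66). This is exactly m ≡ 52 (mod 66).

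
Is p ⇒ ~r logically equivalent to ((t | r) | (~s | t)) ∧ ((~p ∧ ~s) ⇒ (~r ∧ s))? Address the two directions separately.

(⇒) fails and (⇐) fails.

[⇒] This fails. Under p = F, r = F, s = F, t = F, the left side is true but the right side is false.

[⇐] This fails. Under p = T, r = T, s = F, t = F, the left side is false but the right side is true.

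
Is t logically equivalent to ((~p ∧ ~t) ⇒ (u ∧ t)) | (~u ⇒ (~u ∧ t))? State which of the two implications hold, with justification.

The forward direction holds; the converse fails.

[⇒] Assume the antecedent. If t is true, the consequent reduces to true regardless of the other variables. If t is false, the antecedent cannot hold. Either way the consequent holds.

[⇐] This fails. Under t = F, p = T, u = F, the left side is false but the right side is true.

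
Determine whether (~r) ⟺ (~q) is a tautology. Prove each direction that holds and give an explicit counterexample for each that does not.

(⇒) This fails. Under r = F, q = T, the left side is true but the right side is false.

(⇐) This fails. Under r = T, q = F, the left side is false but the right side is true.

Neither direction holds.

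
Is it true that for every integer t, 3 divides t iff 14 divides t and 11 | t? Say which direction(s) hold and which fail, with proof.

(⇒) fails and (⇐) fails.

[⇒] This fails: take t = 3. Certainly 3 ∣ 3, but 14 ∤ 3.

[⇐] This fails: take t = 154. Both 14 ∣ 154 and 11 ∣ 154, yet 154 is not a multiple of 3 (since 154 = 51·3 + 1), so 3 ∤ 154.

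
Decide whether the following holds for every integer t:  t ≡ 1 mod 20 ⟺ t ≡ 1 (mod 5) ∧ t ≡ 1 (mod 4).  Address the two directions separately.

Both directions hold; the statement is true.

(⇒) Suppose t ≡ 1 (mod 20); write t = 20j + 1. Since 5 ∣ 20, reducing mod 5 gives t ≡ 1 (mod 5); since 4 ∣ 20, reducing mod 4 gives t ≡ 1 (mod 4).

(⇐) Conversely, if t ≡ 1 (mod 5) and t ≡ 1 (mod 4), then by the Chinese remainder theorem t ≡ 1 (mod 20). This is exactly t ≡ 1 (mod 20).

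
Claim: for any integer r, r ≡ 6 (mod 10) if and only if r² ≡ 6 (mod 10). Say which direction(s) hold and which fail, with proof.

Not equivalent: only (⇒) holds.

(⟹) Suppose r ≡ 6 (mod 10). Write r = 10j + 6. Then (10j + 6)² = 100j² + 120j + 36 = 10(10j² + 12j + 3) + 6, so r² ≡ 6 (mod 10).

(⟸) This fails: take r = 4. Then 4² = 16 ≡ 6 (mod 10), yet 4 ≡ 4 (mod 10), not 6.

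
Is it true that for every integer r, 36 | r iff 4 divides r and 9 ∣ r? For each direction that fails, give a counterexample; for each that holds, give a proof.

(⟸) Suppose 4 ∣ r and 9 ∣ r. Any common multiple of 4 and 9 is a multiple of their lcm; here gcd(4, 9) = 1, so lcm(4, 9) = 4·9 = 36, so 36 ∣ r.

(⟹) If 36 ∣ r, write r = 36q. Since 36 = 9·4, r = 4·(9q), so 4 ∣ r; and since 36 = 4·9, r = 9·(4q), so 9 ∣ r.

Both directions hold.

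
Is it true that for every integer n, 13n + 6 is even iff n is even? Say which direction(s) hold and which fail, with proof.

Forward direction. Suppose 13n + 6 is even. Since 13 is odd, 13n and n have the same parity, so 13n + 6 ≡ n + 6 (mod 2). As 6 is even, 13n + 6 is even exactly when n is even. Thus n is even.

Converse. Suppose n is even; write n = 2j. Then 13n + 6 = 13·(2j) + 6 = 2·13j + 6, which is even.

Both implications hold.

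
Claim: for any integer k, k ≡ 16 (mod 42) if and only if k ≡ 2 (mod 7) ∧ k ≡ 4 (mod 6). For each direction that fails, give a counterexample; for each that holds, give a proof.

(⟹) Suppose k ≡ 16 (mod 42); write k = 42j + 16. Since 7 ∣ 42, reducing mod 7 gives k ≡ 16 ≡ 2 (mod 7); since 6 ∣ 42, reducing mod 6 gives k ≡ 16 ≡ 4 (mod 6).

(⟸) Conversely, if k ≡ 2 (mod 7) and k ≡ 4 (mod 6), then by the Chinese remainder theorem k ≡ 16 (mod 42). This is exactly k ≡ 16 (mod 42).

Both directions hold.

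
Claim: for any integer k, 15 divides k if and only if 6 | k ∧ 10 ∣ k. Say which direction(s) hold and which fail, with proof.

Not equivalent: only (⇐) holds.

(⇒) This fails: take k = 15. Certainly 15 ∣ 15, but 6 ∤ 15.

(⇐) Suppose 6 ∣ k and 10 ∣ k. Any common multiple of 6 and 10 is a multiple of their lcm; here lcm(6, 10) = 6·10/gcd(6, 10) = 60/2 = 30, so 30 ∣ k. Since 15 ∣ 30, it follows that 15 ∣ k.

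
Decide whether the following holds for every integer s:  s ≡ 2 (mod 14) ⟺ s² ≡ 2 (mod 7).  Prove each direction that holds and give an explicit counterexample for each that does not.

(⇒) fails and (⇐) fails.

Forward direction. This fails: take s = 2. Then 2 ≡ 2 (mod 14), but 2² = 4 ≡ 4 (mod 7), not 2.

Converse. This fails: take s = 3. Then 3² = 9 ≡ 2 (mod 7), yet 3 ≡ 3 (mod 14), not 2.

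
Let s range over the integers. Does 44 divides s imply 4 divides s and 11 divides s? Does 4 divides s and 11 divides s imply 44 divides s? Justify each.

Both directions hold; the statement is true.

Forward direction. If 44 ∣ s, write s = 44q. Since 44 = 11·4, s = 4·(11q), so 4 ∣ s; and since 44 = 4·11, s = 11·(4q), so 11 ∣ s.

Converse. Suppose 4 ∣ s and 11 ∣ s. Any common multiple of 4 and 11 is a multiple of their lcm; here gcd(4, 11) = 1, so lcm(4, 11) = 4·11 = 44, so 44 ∣ s.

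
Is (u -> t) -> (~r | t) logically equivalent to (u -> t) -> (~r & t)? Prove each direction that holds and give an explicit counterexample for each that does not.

Forward direction. This fails. Under t = F, r = F, u = F, the left side is true but the right side is false.

Converse. Assume the antecedent. If t is true, (u -> t) -> (~r | t) reduces to true regardless of the other variables. If t is false, the antecedent forces (t = F, r = F, u = T) or (t = F, r = T, u = T), and (u -> t) -> (~r | t) holds there. Either way (u -> t) -> (~r | t) holds.

Only the converse holds.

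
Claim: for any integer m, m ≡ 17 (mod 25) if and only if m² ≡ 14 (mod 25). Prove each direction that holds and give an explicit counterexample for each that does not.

The forward direction holds; the converse fails.

[⇒] Suppose m ≡ 17 (mod 25). Write m = 25j + 17. Then (25j + 17)² = 625j² + 850j + 289 = 25(25j² + 34j + 11) + 14, so m² ≡ 14 (mod 25).

[⇐] This fails: take m = 8. Then 8² = 64 ≡ 14 (mod 25), yet 8 ≡ 8 (mod 25), not 17.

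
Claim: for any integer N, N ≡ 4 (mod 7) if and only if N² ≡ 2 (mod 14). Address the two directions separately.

Both directions fail.

(⟹) This fails: take N = 11. Then 11 ≡ 4 (mod 7), but 11² = 121 ≡ 9 (mod 14), not 2.

(⟸) This fails: take N = 10. Then 10² = 100 ≡ 2 (mod 14), yet 10 ≡ 3 (mod 7), not 4.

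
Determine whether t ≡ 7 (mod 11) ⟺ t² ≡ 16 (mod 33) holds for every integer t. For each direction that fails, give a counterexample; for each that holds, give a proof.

(⇒) fails and (⇐) fails.

(→) This fails: take t = 18. Then 18 ≡ 7 (mod 11), but 18² = 324 ≡ 27 (mod 33), not 16.

(←) This fails: take t = 4. Then 4² = 16 ≡ 16 (mod 33), yet 4 ≡ 4 (mod 11), not 7.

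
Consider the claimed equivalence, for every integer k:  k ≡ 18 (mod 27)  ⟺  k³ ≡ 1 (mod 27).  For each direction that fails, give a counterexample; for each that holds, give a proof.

Forward direction. This fails: take k = 18. Then 18 ≡ 18 (mod 27), but 18³ = 5832 ≡ 0 (mod 27), not 1.

Converse. This fails: take k = 1. Then 1³ = 1 ≡ 1 (mod 27), yet 1 ≡ 1 (mod 27), not 18.

Both directions fail.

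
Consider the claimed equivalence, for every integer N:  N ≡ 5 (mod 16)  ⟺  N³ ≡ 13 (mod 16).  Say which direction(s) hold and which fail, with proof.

Both directions hold.

(→) Suppose N ≡ 5 (mod 16). Write N = 16j + 5. Then (16j + 5)³ = 4096j³ + 3840j² + 1200j + 125 = 16(256j³ + 240j² + 75j + 7) + 13, so N³ ≡ 13 (mod 16).

(←) Conversely, suppose N³ ≡ 13 (mod 16). The only residue r in {0, …, 15} with r³ ≡ 13 (mod 16) is r = 5, so N ≡ 5 (mod 16).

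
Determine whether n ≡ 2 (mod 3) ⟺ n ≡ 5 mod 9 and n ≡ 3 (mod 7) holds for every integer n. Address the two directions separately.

(⇒) fails; (⇐) holds.

[⇒] This fails: n = 2 gives 2 ≡ 2 (mod 3) but 2 ≡ 2 (mod 9), so the conjunction on the right does not hold.

[⇐] Conversely, if n ≡ 5 (mod 9) and n ≡ 3 (mod 7), then by the Chinese remainder theorem n ≡ 59 (mod 63). Since 59 ≡ 2 (mod 3) and 3 ∣ 63, we get n ≡ 2 (mod 3).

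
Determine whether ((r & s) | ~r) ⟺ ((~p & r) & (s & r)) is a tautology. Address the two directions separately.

Only the reverse direction holds.

(→) This fails. Under s = F, r = F, p = F, the left side is true but the right side is false.

(←) Assume the antecedent. If s is true, (r & s) | ~r reduces to true regardless of the other variables. If s is false, the antecedent cannot hold. Either way (r & s) | ~r holds.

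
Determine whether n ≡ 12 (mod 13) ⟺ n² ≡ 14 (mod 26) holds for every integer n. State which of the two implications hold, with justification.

[⇒] This fails: take n = 25. Then 25 ≡ 12 (mod 13), but 25² = 625 ≡ 1 (mod 26), not 14.

[⇐] This fails: take n = 14. Then 14² = 196 ≡ 14 (mod 26), yet 14 ≡ 1 (mod 13), not 12.

(⇒) fails and (⇐) fails.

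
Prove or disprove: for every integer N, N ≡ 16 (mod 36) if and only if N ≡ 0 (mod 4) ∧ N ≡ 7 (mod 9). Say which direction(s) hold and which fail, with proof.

Both directions hold; the statement is true.

(⟹) Suppose N ≡ 16 (mod 36); write N = 36j + 16. Since 4 ∣ 36, reducing mod 4 gives N ≡ 16 ≡ 0 (mod 4); since 9 ∣ 36, reducing mod 9 gives N ≡ 16 ≡ 7 (mod 9).

(⟸) Conversely, if N ≡ 0 (mod 4) and N ≡ 7 (mod 9), then by the Chinese remainder theorem N ≡ 16 (mod 36). This is exactly N ≡ 16 (mod 36).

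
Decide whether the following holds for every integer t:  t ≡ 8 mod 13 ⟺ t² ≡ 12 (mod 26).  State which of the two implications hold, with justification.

(⇒) fails and (⇐) fails.

[⇒] This fails: take t = 21. Then 21 ≡ 8 (mod 13), but 21² = 441 ≡ 25 (mod 26), not 12.

[⇐] This fails: take t = 18. Then 18² = 324 ≡ 12 (mod 26), yet 18 ≡ 5 (mod 13), not 8.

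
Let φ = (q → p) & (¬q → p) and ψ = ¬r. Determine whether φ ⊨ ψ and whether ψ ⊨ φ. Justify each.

[⇒] This fails. Under r = T, p = T, q = F, the left side is true but the right side is false.

[⇐] This fails. Under r = F, p = F, q = F, the left side is false but the right side is true.

Both directions fail.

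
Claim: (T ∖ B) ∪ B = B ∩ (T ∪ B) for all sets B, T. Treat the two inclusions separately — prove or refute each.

Only the reverse inclusion holds.

(⟹) This inclusion fails. Take B = ∅, T = {1}; then 1 ∈ (T ∖ B) ∪ B but 1 ∉ B ∩ (T ∪ B).

(⟸) Let x ∈ B ∩ (T ∪ B). Then either x ∈ B and x ∉ T; or x ∈ B ∩ T. In each case x ∈ (T ∖ B) ∪ B, so B ∩ (T ∪ B) ⊆ (T ∖ B) ∪ B.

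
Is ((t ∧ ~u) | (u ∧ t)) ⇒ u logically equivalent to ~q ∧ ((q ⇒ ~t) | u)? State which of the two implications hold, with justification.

Both directions fail.

[⇒] This fails. Under t = F, q = T, u = F, the left side is true but the right side is false.

[⇐] This fails. Under t = T, q = F, u = F, the left side is false but the right side is true.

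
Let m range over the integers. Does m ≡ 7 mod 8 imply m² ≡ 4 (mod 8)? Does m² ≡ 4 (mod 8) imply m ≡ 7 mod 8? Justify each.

(⟹) This fails: take m = 7. Then 7 ≡ 7 (mod 8), but 7² = 49 ≡ 1 (mod 8), not 4.

(⟸) This fails: take m = 2. Then 2² = 4 ≡ 4 (mod 8), yet 2 ≡ 2 (mod 8), not 7.

(⇒) fails and (⇐) fails.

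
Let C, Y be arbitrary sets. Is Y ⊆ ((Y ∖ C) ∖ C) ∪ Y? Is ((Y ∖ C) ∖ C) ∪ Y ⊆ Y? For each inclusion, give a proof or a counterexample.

Reverse inclusion. Let x ∈ ((Y ∖ C) ∖ C) ∪ Y. Then either x ∈ Y and x ∉ C; or x ∈ C ∩ Y. In each case x ∈ Y, so ((Y ∖ C) ∖ C) ∪ Y ⊆ Y.

Forward inclusion. Let x ∈ Y. Then either x ∈ Y and x ∉ C; or x ∈ C ∩ Y. In each case x ∈ ((Y ∖ C) ∖ C) ∪ Y, so Y ⊆ ((Y ∖ C) ∖ C) ∪ Y.

Both inclusions hold.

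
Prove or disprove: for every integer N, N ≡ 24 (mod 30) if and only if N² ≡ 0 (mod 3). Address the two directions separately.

(⇒) holds; (⇐) fails.

[⇒] Suppose N ≡ 24 (mod 30). Then N² ≡ 24² = 576 (mod 30), and since 3 ∣ 30, also N² ≡ 0 (mod 3).

[⇐] This fails: take N = 0. Then 0² = 0 ≡ 0 (mod 3), yet 0 ≡ 0 (mod 30), not 24.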